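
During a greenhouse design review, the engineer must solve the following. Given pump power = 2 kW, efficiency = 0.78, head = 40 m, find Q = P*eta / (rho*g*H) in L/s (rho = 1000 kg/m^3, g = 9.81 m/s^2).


Q = (P * 1000 * eta) / (rho * g * H)
  = (2 * 1000 * 0.78) / (1000 * 9.81 * 40)
  = 1560 / 392400
  = 0.00398 m^3/s = 3.98 L/s


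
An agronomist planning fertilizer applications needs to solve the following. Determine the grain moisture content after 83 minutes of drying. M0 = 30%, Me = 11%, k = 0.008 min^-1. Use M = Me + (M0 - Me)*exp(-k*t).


M = Me + (M0 - Me) * e^(-k*t)
  = 11 + (30 - 11) * e^(-0.008*83)
  = 11 + 19 * e^(-0.664)
  = 11 + 19 * 0.51479
  = 11 + 9.7810
  = 20.78%


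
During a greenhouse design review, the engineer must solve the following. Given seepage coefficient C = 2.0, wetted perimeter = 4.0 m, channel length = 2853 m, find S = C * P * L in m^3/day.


S = C * P * L
  = 2.0 * 4.0 * 2853
  = 22824 m^3/day


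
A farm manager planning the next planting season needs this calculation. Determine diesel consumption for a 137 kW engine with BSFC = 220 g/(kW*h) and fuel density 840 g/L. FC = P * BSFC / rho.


FC = P * BSFC / rho_fuel
   = 137 * 220 / 840
   = 30140 / 840
   = 35.88 L/h


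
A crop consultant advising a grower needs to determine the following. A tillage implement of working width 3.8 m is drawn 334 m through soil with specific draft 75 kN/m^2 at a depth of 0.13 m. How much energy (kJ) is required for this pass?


E = k * d * w * L
  = 75 * 0.13 * 3.8 * 334
  = 12374.70 kJ


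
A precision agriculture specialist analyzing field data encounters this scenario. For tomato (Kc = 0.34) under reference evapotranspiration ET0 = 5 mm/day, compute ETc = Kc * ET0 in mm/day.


ETc = Kc * ET0
    = 0.34 * 5
    = 1.70 mm/day


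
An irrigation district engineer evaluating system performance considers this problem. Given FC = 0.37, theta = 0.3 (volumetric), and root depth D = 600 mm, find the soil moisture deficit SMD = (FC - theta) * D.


SMD = (FC - theta) * D
    = (0.37 - 0.3) * 600
    = 0.070 * 600
    = 42 mm


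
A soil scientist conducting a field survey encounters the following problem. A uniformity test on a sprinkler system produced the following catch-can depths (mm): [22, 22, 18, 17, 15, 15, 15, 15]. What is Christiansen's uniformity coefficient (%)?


xbar = 139 / 8 = 17.375
sum|xi - xbar| = 19.750
CU = 100 * (1 - 19.750 / (8 * 17.375))
   = 100 * (1 - 0.1421)
   = 85.79%


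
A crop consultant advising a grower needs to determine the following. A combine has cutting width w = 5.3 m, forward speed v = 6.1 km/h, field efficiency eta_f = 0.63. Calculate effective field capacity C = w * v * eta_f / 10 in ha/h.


C = w * v * eta_f / 10
  = 5.3 * 6.1 * 0.63 / 10
  = 20.37 / 10
  = 2.04 ha/h


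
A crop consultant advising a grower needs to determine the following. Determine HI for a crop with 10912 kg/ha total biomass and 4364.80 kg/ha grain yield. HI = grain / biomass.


HI = grain_yield / biomass
   = 4364.80 / 10912
   = 0.40


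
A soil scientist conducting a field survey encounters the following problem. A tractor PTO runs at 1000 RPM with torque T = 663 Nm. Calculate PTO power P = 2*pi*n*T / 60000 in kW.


P = 2*pi*n*T / 60000
  = 2*pi * 1000 * 663 / 60000
  = 4165751.86 / 60000
  = 69.43 kW


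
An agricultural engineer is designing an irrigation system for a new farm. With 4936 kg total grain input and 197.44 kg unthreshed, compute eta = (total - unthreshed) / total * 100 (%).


eta = (total - unthreshed) / total * 100
    = (4936 - 197.44) / 4936 * 100
    = 4738.56 / 4936 * 100
    = 96%


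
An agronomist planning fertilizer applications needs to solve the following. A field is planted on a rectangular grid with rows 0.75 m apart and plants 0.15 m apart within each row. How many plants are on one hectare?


D = 10000 / (row_sp * plant_sp)
  = 10000 / (0.75 * 0.15)
  = 10000 / 0.1125
  = 88888.89 plants/ha


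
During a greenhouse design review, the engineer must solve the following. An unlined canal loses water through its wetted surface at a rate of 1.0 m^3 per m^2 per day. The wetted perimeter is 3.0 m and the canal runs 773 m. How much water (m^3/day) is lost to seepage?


S = C * P * L
  = 1.0 * 3.0 * 773
  = 2319 m^3/day


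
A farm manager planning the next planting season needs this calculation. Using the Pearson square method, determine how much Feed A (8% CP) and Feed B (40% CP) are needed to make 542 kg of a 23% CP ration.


parts_A = CP_b - target = 40 - 23 = 17
parts_B = target - CP_a = 23 - 8 = 15
total_parts = 17 + 15 = 32
Feed A = 542 * 17 / 32 = 287.94 kg
Feed B = 542 * 15 / 32 = 254.06 kg

287.94 kg


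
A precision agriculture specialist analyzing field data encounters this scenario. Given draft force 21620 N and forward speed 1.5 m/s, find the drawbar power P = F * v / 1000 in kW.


P = F * v / 1000
  = 21620 * 1.5 / 1000
  = 32430 / 1000
  = 32.43 kW


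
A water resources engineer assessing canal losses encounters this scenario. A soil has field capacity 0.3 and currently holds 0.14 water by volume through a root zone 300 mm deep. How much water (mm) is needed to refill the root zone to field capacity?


SMD = (FC - theta) * D
    = (0.3 - 0.14) * 300
    = 0.160 * 300
    = 48 mm


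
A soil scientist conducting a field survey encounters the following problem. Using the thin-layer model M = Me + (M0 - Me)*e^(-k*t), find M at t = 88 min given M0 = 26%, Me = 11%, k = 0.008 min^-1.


M = Me + (M0 - Me) * e^(-k*t)
  = 11 + (26 - 11) * e^(-0.008*88)
  = 11 + 15 * e^(-0.704)
  = 11 + 15 * 0.49460
  = 11 + 7.4190
  = 18.42%


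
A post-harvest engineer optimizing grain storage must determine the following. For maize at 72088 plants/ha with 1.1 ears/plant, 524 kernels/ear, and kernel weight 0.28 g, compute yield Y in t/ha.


Y = density * ears * kernels * kw
  = 72088 * 1.1 * 524 * 0.28 g/ha
  = 11634426.50 g/ha
  = 11634.43 kg/ha = 11.63 t/ha


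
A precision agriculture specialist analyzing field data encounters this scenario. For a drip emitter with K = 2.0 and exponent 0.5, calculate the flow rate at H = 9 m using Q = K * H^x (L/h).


Q = K * H^x
  = 2.0 * 9^0.5
  = 2.0 * 3
  = 6 L/h


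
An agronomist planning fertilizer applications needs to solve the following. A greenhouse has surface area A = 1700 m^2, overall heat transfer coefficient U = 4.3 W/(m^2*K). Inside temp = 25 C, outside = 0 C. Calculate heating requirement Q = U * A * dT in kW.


dT = 25 - (0) = 25 K
Q = U * A * dT
  = 4.3 * 1700 * 25
  = 182750 W = 182.75 kW


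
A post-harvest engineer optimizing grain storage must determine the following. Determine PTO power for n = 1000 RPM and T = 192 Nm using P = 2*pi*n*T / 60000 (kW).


P = 2*pi*n*T / 60000
  = 2*pi * 1000 * 192 / 60000
  = 1206371.58 / 60000
  = 20.11 kW


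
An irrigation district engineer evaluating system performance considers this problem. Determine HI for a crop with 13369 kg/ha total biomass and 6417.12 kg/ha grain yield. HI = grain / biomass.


HI = grain_yield / biomass
   = 6417.12 / 13369
   = 0.48


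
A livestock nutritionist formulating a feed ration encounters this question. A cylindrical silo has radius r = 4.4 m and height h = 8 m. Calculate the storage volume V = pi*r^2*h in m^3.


V = pi * r^2 * h
  = pi * 4.4^2 * 8
  = pi * 19.36 * 8
  = 486.57 m^3


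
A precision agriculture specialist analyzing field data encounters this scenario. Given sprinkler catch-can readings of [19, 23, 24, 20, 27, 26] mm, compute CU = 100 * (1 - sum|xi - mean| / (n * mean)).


xbar = 139 / 6 = 23.167
sum|xi - xbar| = 15
CU = 100 * (1 - 15 / (6 * 23.167))
   = 100 * (1 - 0.1079)
   = 89.21%


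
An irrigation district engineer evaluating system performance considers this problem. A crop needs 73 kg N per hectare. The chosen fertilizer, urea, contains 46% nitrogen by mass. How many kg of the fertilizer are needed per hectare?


Rate = N_required / (N_content / 100)
     = 73 / (46 / 100)
     = 73 / 0.46
     = 158.70 kg/ha


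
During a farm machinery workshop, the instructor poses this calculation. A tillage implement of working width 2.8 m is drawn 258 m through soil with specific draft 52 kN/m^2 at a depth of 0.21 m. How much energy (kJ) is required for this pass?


E = k * d * w * L
  = 52 * 0.21 * 2.8 * 258
  = 7888.61 kJ


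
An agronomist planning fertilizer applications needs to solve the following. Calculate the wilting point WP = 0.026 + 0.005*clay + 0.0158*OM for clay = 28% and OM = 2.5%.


WP = 0.026 + 0.005*28 + 0.0158*2.5
   = 0.026 + 0.1400 + 0.0395
   = 0.2055


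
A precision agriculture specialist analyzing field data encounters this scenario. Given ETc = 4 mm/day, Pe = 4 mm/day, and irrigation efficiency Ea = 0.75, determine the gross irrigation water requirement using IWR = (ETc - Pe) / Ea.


IWR = (ETc - Pe) / Ea
    = (4 - 4) / 0.75
    = 0 / 0.75
    = 0 mm/day


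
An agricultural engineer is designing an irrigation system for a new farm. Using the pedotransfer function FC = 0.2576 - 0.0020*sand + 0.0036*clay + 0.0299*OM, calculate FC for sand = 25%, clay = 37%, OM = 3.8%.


FC = 0.2576 - 0.0020*25 + 0.0036*37 + 0.0299*3.8
   = 0.2576 - 0.0500 + 0.1332 + 0.1136
   = 0.4544


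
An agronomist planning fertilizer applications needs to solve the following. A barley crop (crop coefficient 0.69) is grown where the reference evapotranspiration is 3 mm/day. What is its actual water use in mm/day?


ETc = Kc * ET0
    = 0.69 * 3
    = 2.07 mm/day


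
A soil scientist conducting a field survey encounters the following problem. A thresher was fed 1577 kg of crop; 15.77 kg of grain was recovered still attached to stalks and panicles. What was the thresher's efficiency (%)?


eta = (total - unthreshed) / total * 100
    = (1577 - 15.77) / 1577 * 100
    = 1561.23 / 1577 * 100
    = 99%


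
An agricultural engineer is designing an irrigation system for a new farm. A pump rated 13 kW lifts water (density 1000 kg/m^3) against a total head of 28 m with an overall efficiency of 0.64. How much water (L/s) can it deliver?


Q = (P * 1000 * eta) / (rho * g * H)
  = (13 * 1000 * 0.64) / (1000 * 9.81 * 28)
  = 8320 / 274680
  = 0.03029 m^3/s = 30.29 L/s


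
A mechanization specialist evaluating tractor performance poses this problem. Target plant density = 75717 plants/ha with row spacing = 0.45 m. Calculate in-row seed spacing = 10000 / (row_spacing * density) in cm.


spacing = 10000 / (row_sp * density)
        = 10000 / (0.45 * 75717)
        = 10000 / 34072.65
        = 0.29349 m = 29.35 cm


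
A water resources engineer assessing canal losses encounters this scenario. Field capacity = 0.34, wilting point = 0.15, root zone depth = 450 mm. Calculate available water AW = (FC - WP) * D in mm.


AW = (FC - WP) * D
   = (0.34 - 0.15) * 450
   = 0.19 * 450
   = 85.50 mm


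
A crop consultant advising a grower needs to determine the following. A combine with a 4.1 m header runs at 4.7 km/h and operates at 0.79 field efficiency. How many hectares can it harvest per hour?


C = w * v * eta_f / 10
  = 4.1 * 4.7 * 0.79 / 10
  = 15.22 / 10
  = 1.52 ha/h


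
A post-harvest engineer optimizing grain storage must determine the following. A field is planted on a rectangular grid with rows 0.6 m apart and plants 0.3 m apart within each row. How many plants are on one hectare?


D = 10000 / (row_sp * plant_sp)
  = 10000 / (0.6 * 0.3)
  = 10000 / 0.1800
  = 55555.56 plants/ha


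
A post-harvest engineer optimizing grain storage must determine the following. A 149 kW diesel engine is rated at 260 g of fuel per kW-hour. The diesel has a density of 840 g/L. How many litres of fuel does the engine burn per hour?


FC = P * BSFC / rho_fuel
   = 149 * 260 / 840
   = 38740 / 840
   = 46.12 L/h


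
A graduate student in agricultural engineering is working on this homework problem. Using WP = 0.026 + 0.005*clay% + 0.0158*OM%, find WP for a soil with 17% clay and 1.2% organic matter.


WP = 0.026 + 0.005*17 + 0.0158*1.2
   = 0.026 + 0.0850 + 0.0190
   = 0.1300


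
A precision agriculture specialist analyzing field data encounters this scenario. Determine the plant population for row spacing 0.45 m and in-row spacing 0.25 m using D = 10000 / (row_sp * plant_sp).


D = 10000 / (row_sp * plant_sp)
  = 10000 / (0.45 * 0.25)
  = 10000 / 0.1125
  = 88888.89 plants/ha


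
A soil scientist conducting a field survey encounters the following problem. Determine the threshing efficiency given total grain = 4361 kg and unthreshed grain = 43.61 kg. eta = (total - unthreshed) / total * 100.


eta = (total - unthreshed) / total * 100
    = (4361 - 43.61) / 4361 * 100
    = 4317.39 / 4361 * 100
    = 99%


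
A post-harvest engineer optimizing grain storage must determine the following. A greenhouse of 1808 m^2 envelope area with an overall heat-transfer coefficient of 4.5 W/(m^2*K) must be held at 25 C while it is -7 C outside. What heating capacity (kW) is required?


dT = 25 - (-7) = 32 K
Q = U * A * dT
  = 4.5 * 1808 * 32
  = 260352 W = 260.35 kW


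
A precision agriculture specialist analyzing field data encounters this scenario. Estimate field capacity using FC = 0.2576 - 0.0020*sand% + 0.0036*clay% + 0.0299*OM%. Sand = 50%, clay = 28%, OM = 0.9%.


FC = 0.2576 - 0.0020*50 + 0.0036*28 + 0.0299*0.9
   = 0.2576 - 0.1000 + 0.1008 + 0.0269
   = 0.2853


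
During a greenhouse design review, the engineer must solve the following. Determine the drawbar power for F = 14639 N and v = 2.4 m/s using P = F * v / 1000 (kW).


P = F * v / 1000
  = 14639 * 2.4 / 1000
  = 35133.60 / 1000
  = 35.13 kW


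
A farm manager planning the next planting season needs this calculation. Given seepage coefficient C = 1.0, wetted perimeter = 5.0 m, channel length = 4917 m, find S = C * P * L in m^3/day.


S = C * P * L
  = 1.0 * 5.0 * 4917
  = 24585 m^3/day


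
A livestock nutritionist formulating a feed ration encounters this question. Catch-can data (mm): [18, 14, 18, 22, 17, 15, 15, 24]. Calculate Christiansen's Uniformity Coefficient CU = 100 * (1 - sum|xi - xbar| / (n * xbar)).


xbar = 143 / 8 = 17.875
sum|xi - xbar| = 21
CU = 100 * (1 - 21 / (8 * 17.875))
   = 100 * (1 - 0.1469)
   = 85.31%


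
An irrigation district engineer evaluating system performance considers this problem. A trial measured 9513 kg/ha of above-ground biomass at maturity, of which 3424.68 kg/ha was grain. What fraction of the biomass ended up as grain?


HI = grain_yield / biomass
   = 3424.68 / 9513
   = 0.36


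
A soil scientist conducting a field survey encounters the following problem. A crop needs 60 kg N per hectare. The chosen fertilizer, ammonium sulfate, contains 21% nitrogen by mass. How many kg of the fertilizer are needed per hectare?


Rate = N_required / (N_content / 100)
     = 60 / (21 / 100)
     = 60 / 0.21
     = 285.71 kg/ha


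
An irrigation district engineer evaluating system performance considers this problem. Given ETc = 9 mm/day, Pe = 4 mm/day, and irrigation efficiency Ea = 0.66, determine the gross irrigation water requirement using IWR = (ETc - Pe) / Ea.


IWR = (ETc - Pe) / Ea
    = (9 - 4) / 0.66
    = 5 / 0.66
    = 7.58 mm/day


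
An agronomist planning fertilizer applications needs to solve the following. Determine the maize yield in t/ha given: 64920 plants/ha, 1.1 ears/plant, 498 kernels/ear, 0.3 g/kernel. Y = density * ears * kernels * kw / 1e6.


Y = density * ears * kernels * kw
  = 64920 * 1.1 * 498 * 0.3 g/ha
  = 10668952.80 g/ha
  = 10668.95 kg/ha = 10.67 t/ha


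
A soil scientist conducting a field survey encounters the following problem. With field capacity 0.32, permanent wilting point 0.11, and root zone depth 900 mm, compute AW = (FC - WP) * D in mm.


AW = (FC - WP) * D
   = (0.32 - 0.11) * 900
   = 0.21 * 900
   = 189 mm


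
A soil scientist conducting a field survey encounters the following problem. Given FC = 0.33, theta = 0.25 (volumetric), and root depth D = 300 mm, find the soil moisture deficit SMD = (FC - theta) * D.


SMD = (FC - theta) * D
    = (0.33 - 0.25) * 300
    = 0.080 * 300
    = 24 mm


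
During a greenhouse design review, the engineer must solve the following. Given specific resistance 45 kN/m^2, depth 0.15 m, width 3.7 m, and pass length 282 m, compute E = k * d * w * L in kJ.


E = k * d * w * L
  = 45 * 0.15 * 3.7 * 282
  = 7042.95 kJ


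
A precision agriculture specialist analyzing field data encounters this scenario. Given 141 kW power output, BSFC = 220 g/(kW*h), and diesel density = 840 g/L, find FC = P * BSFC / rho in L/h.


FC = P * BSFC / rho_fuel
   = 141 * 220 / 840
   = 31020 / 840
   = 36.93 L/h


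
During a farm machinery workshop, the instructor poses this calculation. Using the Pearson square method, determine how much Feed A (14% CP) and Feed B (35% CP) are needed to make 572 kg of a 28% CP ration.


parts_A = CP_b - target = 35 - 28 = 7
parts_B = target - CP_a = 28 - 14 = 14
total_parts = 7 + 14 = 21
Feed A = 572 * 7 / 21 = 190.67 kg
Feed B = 572 * 14 / 21 = 381.33 kg

190.67 kg


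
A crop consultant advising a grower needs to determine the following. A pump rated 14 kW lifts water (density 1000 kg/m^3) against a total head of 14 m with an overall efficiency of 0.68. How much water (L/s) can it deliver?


Q = (P * 1000 * eta) / (rho * g * H)
  = (14 * 1000 * 0.68) / (1000 * 9.81 * 14)
  = 9520 / 137340
  = 0.06932 m^3/s = 69.32 L/s


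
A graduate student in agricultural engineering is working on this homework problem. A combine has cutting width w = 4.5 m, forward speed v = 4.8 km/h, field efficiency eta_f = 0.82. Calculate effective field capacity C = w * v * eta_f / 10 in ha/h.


C = w * v * eta_f / 10
  = 4.5 * 4.8 * 0.82 / 10
  = 17.71 / 10
  = 1.77 ha/h


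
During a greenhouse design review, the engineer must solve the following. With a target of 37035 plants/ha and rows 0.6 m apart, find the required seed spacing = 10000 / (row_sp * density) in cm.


spacing = 10000 / (row_sp * density)
        = 10000 / (0.6 * 37035)
        = 10000 / 22221
        = 0.45002 m = 45.00 cm


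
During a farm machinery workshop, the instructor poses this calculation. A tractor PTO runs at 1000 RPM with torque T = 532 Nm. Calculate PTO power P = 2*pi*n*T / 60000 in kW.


P = 2*pi*n*T / 60000
  = 2*pi * 1000 * 532 / 60000
  = 3342654.58 / 60000
  = 55.71 kW


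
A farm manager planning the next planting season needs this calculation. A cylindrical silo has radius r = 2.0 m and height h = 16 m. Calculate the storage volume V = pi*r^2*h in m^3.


V = pi * r^2 * h
  = pi * 2.0^2 * 16
  = pi * 4 * 16
  = 201.06 m^3


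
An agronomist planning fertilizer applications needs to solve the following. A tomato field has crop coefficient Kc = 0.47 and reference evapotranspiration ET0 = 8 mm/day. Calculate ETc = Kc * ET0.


ETc = Kc * ET0
    = 0.47 * 8
    = 3.76 mm/day


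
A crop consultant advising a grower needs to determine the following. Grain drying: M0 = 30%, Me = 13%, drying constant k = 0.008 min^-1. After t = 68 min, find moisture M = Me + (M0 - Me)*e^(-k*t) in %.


M = Me + (M0 - Me) * e^(-k*t)
  = 13 + (30 - 13) * e^(-0.008*68)
  = 13 + 17 * e^(-0.544)
  = 13 + 17 * 0.58042
  = 13 + 9.8672
  = 22.87%


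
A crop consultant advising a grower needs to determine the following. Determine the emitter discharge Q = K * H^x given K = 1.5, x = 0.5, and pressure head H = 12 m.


Q = K * H^x
  = 1.5 * 12^0.5
  = 1.5 * 3.4641
  = 5.20 L/h


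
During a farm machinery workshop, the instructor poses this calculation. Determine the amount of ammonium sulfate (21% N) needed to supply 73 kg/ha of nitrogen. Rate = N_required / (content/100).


Rate = N_required / (N_content / 100)
     = 73 / (21 / 100)
     = 73 / 0.21
     = 347.62 kg/ha


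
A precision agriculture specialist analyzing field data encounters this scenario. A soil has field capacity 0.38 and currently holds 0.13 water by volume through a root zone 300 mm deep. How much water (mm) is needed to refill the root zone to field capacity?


SMD = (FC - theta) * D
    = (0.38 - 0.13) * 300
    = 0.250 * 300
    = 75 mm


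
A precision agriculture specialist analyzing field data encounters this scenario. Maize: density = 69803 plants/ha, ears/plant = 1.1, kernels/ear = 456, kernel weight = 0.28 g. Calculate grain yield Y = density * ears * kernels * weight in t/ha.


Y = density * ears * kernels * kw
  = 69803 * 1.1 * 456 * 0.28 g/ha
  = 9803691.74 g/ha
  = 9803.69 kg/ha = 9.80 t/ha


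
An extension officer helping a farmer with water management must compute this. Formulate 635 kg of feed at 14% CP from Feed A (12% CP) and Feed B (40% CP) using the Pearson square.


parts_A = CP_b - target = 40 - 14 = 26
parts_B = target - CP_a = 14 - 12 = 2
total_parts = 26 + 2 = 28
Feed A = 635 * 26 / 28 = 589.64 kg
Feed B = 635 * 2 / 28 = 45.36 kg

589.64 kg


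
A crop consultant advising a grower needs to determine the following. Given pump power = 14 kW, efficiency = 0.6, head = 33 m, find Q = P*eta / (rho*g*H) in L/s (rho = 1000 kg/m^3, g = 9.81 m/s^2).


Q = (P * 1000 * eta) / (rho * g * H)
  = (14 * 1000 * 0.6) / (1000 * 9.81 * 33)
  = 8400 / 323730
  = 0.02595 m^3/s = 25.95 L/s


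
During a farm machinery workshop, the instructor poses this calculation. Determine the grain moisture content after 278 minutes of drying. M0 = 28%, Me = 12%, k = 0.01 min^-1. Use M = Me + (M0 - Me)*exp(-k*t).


M = Me + (M0 - Me) * e^(-k*t)
  = 12 + (28 - 12) * e^(-0.01*278)
  = 12 + 16 * e^(-2.780)
  = 12 + 16 * 0.06204
  = 12 + 0.9926
  = 12.99%


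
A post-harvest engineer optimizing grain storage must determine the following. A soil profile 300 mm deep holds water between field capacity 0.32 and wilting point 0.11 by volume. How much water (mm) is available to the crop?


AW = (FC - WP) * D
   = (0.32 - 0.11) * 300
   = 0.21 * 300
   = 63 mm


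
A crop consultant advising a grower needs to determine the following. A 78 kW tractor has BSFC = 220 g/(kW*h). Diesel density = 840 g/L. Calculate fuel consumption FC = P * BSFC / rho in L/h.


FC = P * BSFC / rho_fuel
   = 78 * 220 / 840
   = 17160 / 840
   = 20.43 L/h


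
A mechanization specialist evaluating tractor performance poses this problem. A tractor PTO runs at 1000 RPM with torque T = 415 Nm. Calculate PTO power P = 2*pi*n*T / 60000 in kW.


P = 2*pi*n*T / 60000
  = 2*pi * 1000 * 415 / 60000
  = 2607521.90 / 60000
  = 43.46 kW


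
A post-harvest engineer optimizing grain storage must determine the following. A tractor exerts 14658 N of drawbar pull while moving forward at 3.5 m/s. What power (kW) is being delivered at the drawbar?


P = F * v / 1000
  = 14658 * 3.5 / 1000
  = 51303 / 1000
  = 51.30 kW


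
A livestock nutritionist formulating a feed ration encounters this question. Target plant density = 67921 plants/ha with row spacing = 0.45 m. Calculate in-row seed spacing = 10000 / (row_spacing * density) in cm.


spacing = 10000 / (row_sp * density)
        = 10000 / (0.45 * 67921)
        = 10000 / 30564.45
        = 0.32718 m = 32.72 cm


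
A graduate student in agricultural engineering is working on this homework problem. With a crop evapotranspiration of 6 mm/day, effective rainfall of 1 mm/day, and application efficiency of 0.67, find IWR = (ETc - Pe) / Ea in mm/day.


IWR = (ETc - Pe) / Ea
    = (6 - 1) / 0.67
    = 5 / 0.67
    = 7.46 mm/day


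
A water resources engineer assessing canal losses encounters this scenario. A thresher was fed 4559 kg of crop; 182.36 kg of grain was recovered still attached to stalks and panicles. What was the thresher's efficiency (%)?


eta = (total - unthreshed) / total * 100
    = (4559 - 182.36) / 4559 * 100
    = 4376.64 / 4559 * 100
    = 96%


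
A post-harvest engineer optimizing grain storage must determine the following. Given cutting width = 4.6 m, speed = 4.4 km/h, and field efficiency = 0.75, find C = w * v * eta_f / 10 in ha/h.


C = w * v * eta_f / 10
  = 4.6 * 4.4 * 0.75 / 10
  = 15.18 / 10
  = 1.52 ha/h


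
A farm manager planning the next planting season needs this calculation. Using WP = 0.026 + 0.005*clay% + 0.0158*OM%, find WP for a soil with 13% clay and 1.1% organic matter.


WP = 0.026 + 0.005*13 + 0.0158*1.1
   = 0.026 + 0.0650 + 0.0174
   = 0.1084


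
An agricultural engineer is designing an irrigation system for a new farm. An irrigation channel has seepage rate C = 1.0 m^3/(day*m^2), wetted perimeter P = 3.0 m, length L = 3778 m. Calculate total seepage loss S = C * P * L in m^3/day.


S = C * P * L
  = 1.0 * 3.0 * 3778
  = 11334 m^3/day


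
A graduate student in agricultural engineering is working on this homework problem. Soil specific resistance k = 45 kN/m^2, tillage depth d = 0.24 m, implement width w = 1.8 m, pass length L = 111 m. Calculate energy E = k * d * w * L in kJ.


E = k * d * w * L
  = 45 * 0.24 * 1.8 * 111
  = 2157.84 kJ


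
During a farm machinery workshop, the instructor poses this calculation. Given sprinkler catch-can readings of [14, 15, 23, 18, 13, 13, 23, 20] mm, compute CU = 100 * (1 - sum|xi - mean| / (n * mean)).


xbar = 139 / 8 = 17.375
sum|xi - xbar| = 29
CU = 100 * (1 - 29 / (8 * 17.375))
   = 100 * (1 - 0.2086)
   = 79.14%


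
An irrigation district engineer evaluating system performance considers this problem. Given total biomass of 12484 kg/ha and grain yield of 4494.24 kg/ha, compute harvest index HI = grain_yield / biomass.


HI = grain_yield / biomass
   = 4494.24 / 12484
   = 0.36


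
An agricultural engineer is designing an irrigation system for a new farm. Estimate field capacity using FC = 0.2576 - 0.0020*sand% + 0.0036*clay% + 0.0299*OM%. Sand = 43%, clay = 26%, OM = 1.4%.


FC = 0.2576 - 0.0020*43 + 0.0036*26 + 0.0299*1.4
   = 0.2576 - 0.0860 + 0.0936 + 0.0419
   = 0.3071


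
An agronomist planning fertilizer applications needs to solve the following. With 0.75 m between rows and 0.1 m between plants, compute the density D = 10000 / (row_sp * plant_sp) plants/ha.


D = 10000 / (row_sp * plant_sp)
  = 10000 / (0.75 * 0.1)
  = 10000 / 0.0750
  = 133333.33 plants/ha


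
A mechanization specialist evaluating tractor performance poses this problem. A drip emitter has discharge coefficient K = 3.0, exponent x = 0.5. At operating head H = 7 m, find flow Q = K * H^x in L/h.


Q = K * H^x
  = 3.0 * 7^0.5
  = 3.0 * 2.6458
  = 7.94 L/h


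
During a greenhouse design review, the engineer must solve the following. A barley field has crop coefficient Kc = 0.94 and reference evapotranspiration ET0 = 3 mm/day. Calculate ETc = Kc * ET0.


ETc = Kc * ET0
    = 0.94 * 3
    = 2.82 mm/day


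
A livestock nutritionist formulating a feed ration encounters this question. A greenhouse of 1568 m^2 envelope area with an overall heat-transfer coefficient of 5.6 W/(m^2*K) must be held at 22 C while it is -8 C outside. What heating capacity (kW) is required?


dT = 22 - (-8) = 30 K
Q = U * A * dT
  = 5.6 * 1568 * 30
  = 263424 W = 263.42 kW


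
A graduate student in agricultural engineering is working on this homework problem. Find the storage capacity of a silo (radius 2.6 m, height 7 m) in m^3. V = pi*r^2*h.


V = pi * r^2 * h
  = pi * 2.6^2 * 7
  = pi * 6.76 * 7
  = 148.66 m^3


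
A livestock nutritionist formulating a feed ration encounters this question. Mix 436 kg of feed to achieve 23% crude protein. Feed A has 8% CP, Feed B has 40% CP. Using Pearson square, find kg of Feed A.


parts_A = CP_b - target = 40 - 23 = 17
parts_B = target - CP_a = 23 - 8 = 15
total_parts = 17 + 15 = 32
Feed A = 436 * 17 / 32 = 231.63 kg
Feed B = 436 * 15 / 32 = 204.38 kg

231.63 kg


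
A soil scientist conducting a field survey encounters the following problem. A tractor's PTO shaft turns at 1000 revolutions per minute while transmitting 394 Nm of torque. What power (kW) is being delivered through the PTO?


P = 2*pi*n*T / 60000
  = 2*pi * 1000 * 394 / 60000
  = 2475575.01 / 60000
  = 41.26 kW


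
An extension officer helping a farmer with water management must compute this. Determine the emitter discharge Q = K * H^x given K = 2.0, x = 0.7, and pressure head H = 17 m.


Q = K * H^x
  = 2.0 * 17^0.7
  = 2.0 * 7.2663
  = 14.53 L/h


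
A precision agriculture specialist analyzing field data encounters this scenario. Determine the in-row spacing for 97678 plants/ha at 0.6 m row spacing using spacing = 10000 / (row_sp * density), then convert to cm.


spacing = 10000 / (row_sp * density)
        = 10000 / (0.6 * 97678)
        = 10000 / 58606.80
        = 0.17063 m = 17.06 cm


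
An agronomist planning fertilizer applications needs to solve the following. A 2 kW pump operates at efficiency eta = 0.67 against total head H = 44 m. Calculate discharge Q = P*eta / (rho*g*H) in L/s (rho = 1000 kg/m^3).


Q = (P * 1000 * eta) / (rho * g * H)
  = (2 * 1000 * 0.67) / (1000 * 9.81 * 44)
  = 1340 / 431640
  = 0.00310 m^3/s = 3.10 L/s


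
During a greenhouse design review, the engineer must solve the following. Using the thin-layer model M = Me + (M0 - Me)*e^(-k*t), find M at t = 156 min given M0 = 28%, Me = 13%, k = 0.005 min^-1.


M = Me + (M0 - Me) * e^(-k*t)
  = 13 + (28 - 13) * e^(-0.005*156)
  = 13 + 15 * e^(-0.780)
  = 13 + 15 * 0.45841
  = 13 + 6.8761
  = 19.88%


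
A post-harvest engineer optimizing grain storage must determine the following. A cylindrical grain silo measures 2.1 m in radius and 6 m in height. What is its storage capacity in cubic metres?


V = pi * r^2 * h
  = pi * 2.1^2 * 6
  = pi * 4.41 * 6
  = 83.13 m^3


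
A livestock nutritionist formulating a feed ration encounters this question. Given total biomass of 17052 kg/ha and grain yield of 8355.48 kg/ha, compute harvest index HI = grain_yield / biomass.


HI = grain_yield / biomass
   = 8355.48 / 17052
   = 0.49


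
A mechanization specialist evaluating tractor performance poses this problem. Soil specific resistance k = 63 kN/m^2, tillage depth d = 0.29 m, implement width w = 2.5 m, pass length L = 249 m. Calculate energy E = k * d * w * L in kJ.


E = k * d * w * L
  = 63 * 0.29 * 2.5 * 249
  = 11373.08 kJ


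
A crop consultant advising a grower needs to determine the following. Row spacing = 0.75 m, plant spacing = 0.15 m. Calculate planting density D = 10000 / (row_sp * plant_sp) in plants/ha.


D = 10000 / (row_sp * plant_sp)
  = 10000 / (0.75 * 0.15)
  = 10000 / 0.1125
  = 88888.89 plants/ha


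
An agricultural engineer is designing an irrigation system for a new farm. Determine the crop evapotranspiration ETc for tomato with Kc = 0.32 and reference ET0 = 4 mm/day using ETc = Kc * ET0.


ETc = Kc * ET0
    = 0.32 * 4
    = 1.28 mm/day


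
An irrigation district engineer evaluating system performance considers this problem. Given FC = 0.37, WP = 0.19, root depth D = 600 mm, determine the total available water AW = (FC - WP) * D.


AW = (FC - WP) * D
   = (0.37 - 0.19) * 600
   = 0.18 * 600
   = 108 mm


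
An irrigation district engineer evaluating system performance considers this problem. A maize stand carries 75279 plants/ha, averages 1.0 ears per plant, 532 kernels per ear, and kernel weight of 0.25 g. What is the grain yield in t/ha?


Y = density * ears * kernels * kw
  = 75279 * 1.0 * 532 * 0.25 g/ha
  = 10012107 g/ha
  = 10012.11 kg/ha = 10.01 t/ha


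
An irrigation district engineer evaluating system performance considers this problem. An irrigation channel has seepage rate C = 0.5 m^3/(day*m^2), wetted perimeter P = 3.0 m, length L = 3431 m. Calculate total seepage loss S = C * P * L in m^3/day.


S = C * P * L
  = 0.5 * 3.0 * 3431
  = 5146.50 m^3/day


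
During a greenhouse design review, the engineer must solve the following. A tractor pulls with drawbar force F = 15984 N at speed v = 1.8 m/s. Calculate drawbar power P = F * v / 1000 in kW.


P = F * v / 1000
  = 15984 * 1.8 / 1000
  = 28771.20 / 1000
  = 28.77 kW


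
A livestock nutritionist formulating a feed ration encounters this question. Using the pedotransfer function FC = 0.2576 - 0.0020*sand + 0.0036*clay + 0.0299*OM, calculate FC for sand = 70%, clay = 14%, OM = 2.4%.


FC = 0.2576 - 0.0020*70 + 0.0036*14 + 0.0299*2.4
   = 0.2576 - 0.1400 + 0.0504 + 0.0718
   = 0.2398


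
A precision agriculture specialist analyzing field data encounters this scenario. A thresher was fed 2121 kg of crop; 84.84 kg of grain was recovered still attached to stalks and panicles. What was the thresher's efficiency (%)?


eta = (total - unthreshed) / total * 100
    = (2121 - 84.84) / 2121 * 100
    = 2036.16 / 2121 * 100
    = 96%


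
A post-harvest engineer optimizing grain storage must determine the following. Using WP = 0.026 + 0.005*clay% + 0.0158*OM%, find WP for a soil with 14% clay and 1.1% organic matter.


WP = 0.026 + 0.005*14 + 0.0158*1.1
   = 0.026 + 0.0700 + 0.0174
   = 0.1134


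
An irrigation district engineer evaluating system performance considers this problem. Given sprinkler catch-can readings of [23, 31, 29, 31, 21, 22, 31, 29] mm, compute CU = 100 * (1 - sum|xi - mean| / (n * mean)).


xbar = 217 / 8 = 27.125
sum|xi - xbar| = 30.750
CU = 100 * (1 - 30.750 / (8 * 27.125))
   = 100 * (1 - 0.1417)
   = 85.83%


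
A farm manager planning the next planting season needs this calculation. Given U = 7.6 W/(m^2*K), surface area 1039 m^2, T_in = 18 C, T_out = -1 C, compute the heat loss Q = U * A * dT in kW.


dT = 18 - (-1) = 19 K
Q = U * A * dT
  = 7.6 * 1039 * 19
  = 150031.60 W = 150.03 kW


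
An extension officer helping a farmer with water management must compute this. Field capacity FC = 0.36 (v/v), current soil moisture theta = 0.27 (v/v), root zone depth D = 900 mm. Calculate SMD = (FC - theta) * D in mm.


SMD = (FC - theta) * D
    = (0.36 - 0.27) * 900
    = 0.090 * 900
    = 81 mm


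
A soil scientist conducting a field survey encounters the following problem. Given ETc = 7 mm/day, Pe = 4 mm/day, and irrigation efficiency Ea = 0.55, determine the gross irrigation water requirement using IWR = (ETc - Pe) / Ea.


IWR = (ETc - Pe) / Ea
    = (7 - 4) / 0.55
    = 3 / 0.55
    = 5.45 mm/day


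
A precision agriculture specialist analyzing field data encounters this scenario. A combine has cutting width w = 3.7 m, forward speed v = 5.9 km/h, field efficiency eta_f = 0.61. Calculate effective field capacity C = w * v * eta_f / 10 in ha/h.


C = w * v * eta_f / 10
  = 3.7 * 5.9 * 0.61 / 10
  = 13.32 / 10
  = 1.33 ha/h


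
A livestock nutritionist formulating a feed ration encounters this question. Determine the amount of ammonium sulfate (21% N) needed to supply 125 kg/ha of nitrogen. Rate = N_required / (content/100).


Rate = N_required / (N_content / 100)
     = 125 / (21 / 100)
     = 125 / 0.21
     = 595.24 kg/ha


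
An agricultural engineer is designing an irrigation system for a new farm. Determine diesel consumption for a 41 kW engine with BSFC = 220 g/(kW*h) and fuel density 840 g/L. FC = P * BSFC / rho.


FC = P * BSFC / rho_fuel
   = 41 * 220 / 840
   = 9020 / 840
   = 10.74 L/h


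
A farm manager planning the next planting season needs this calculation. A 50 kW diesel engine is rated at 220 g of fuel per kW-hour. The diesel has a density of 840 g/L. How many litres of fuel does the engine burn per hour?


FC = P * BSFC / rho_fuel
   = 50 * 220 / 840
   = 11000 / 840
   = 13.10 L/h


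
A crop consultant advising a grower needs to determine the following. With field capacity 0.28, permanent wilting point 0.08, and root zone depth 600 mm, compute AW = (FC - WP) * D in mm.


AW = (FC - WP) * D
   = (0.28 - 0.08) * 600
   = 0.20 * 600
   = 120 mm


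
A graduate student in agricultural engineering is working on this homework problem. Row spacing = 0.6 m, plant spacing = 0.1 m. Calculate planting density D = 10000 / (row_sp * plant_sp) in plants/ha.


D = 10000 / (row_sp * plant_sp)
  = 10000 / (0.6 * 0.1)
  = 10000 / 0.0600
  = 166666.67 plants/ha


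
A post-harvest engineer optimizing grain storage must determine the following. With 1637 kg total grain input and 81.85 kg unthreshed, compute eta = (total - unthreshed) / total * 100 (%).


eta = (total - unthreshed) / total * 100
    = (1637 - 81.85) / 1637 * 100
    = 1555.15 / 1637 * 100
    = 95%


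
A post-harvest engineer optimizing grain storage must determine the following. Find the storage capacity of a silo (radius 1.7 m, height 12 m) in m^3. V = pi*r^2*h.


V = pi * r^2 * h
  = pi * 1.7^2 * 12
  = pi * 2.89 * 12
  = 108.95 m^3


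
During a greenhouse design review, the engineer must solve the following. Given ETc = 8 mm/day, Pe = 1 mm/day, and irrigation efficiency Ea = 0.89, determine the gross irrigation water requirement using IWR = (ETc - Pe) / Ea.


IWR = (ETc - Pe) / Ea
    = (8 - 1) / 0.89
    = 7 / 0.89
    = 7.87 mm/day


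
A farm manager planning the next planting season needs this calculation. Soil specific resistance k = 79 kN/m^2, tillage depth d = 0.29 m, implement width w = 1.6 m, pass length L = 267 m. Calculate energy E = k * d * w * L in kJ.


E = k * d * w * L
  = 79 * 0.29 * 1.6 * 267
  = 9787.15 kJ


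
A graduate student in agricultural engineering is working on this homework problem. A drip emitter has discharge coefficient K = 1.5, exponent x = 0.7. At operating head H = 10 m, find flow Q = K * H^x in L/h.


Q = K * H^x
  = 1.5 * 10^0.7
  = 1.5 * 5.0119
  = 7.52 L/h


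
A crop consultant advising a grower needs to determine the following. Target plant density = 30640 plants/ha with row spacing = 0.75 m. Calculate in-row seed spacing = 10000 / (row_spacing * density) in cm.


spacing = 10000 / (row_sp * density)
        = 10000 / (0.75 * 30640)
        = 10000 / 22980
        = 0.43516 m = 43.52 cm


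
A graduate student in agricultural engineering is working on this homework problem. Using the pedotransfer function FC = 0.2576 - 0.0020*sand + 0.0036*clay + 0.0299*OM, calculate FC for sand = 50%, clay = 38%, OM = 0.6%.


FC = 0.2576 - 0.0020*50 + 0.0036*38 + 0.0299*0.6
   = 0.2576 - 0.1000 + 0.1368 + 0.0179
   = 0.3123


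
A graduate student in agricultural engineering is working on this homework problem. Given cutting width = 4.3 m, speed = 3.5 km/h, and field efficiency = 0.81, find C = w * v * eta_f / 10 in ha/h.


C = w * v * eta_f / 10
  = 4.3 * 3.5 * 0.81 / 10
  = 12.19 / 10
  = 1.22 ha/h


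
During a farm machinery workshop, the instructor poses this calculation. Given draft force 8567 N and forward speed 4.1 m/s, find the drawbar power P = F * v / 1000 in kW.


P = F * v / 1000
  = 8567 * 4.1 / 1000
  = 35124.70 / 1000
  = 35.12 kW


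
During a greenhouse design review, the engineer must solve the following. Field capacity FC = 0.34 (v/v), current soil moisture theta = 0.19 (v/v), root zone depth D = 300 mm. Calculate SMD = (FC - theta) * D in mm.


SMD = (FC - theta) * D
    = (0.34 - 0.19) * 300
    = 0.150 * 300
    = 45 mm


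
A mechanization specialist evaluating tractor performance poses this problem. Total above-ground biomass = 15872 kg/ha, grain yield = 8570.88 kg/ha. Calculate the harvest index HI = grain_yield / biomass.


HI = grain_yield / biomass
   = 8570.88 / 15872
   = 0.54


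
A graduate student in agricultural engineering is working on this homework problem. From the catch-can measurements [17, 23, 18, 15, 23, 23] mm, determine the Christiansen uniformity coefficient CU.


xbar = 119 / 6 = 19.833
sum|xi - xbar| = 19
CU = 100 * (1 - 19 / (6 * 19.833))
   = 100 * (1 - 0.1597)
   = 84.03%


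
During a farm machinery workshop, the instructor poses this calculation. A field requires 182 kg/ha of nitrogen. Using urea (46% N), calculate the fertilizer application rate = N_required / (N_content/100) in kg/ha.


Rate = N_required / (N_content / 100)
     = 182 / (46 / 100)
     = 182 / 0.46
     = 395.65 kg/ha
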